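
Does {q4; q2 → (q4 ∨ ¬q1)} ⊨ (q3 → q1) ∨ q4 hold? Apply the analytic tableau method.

Yes

Initial set: {T q4; T (q2 → (q4 ∨ ¬q1)); F ((q3 → q1) ∨ q4)}.
F ((q3 → q1) ∨ q4): α-rule — add F (q3 → q1), F q4.
× closes — contains both q4 and ¬q4.
All 1 branch closes.
Every branch closed, so the premises entail the conclusion.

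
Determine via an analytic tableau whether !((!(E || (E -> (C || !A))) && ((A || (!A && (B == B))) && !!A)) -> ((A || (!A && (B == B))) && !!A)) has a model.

Initial set: {T !((!(E || (E -> (C || !A))) && ((A || (!A && (B == B))) && !!A)) -> ((A || (!A && (B == B))) && !!A))}.
T !((!(E || (E -> (C || !A))) && ((A || (!A && (B == B))) && !!A)) -> ((A || (!A && (B == B))) && !!A)): α-rule — add T (!(E || (E -> (C || !A))) && ((A || (!A && (B == B))) && !!A)), F ((A || (!A && (B == B))) && !!A).
T (!(E || (E -> (C || !A))) && ((A || (!A && (B == B))) && !!A)): α-rule — add T !(E || (E -> (C || !A))), T ((A || (!A && (B == B))) && !!A).
T !(E || (E -> (C || !A))): α-rule — add F E, F (E -> (C || !A)).
T ((A || (!A && (B == B))) && !!A): α-rule — add T (A || (!A && (B == B))), T !!A.
F (E -> (C || !A)): α-rule — add T E, F (C || !A).
× closes — contains both E and !E.
All 1 branch closes.
Every branch closed; the formula is unsatisfiable.

Unsatisfiable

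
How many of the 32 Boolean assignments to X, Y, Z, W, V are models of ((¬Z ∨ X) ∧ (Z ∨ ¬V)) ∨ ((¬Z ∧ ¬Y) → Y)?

28

Initial set: {(((¬Z ∨ X) ∧ (Z ∨ ¬V)) ∨ ((¬Z ∧ ¬Y) → Y))}.
(((¬Z ∨ X) ∧ (Z ∨ ¬V)) ∨ ((¬Z ∧ ¬Y) → Y)): β-rule — branch into ((¬Z ∨ X) ∧ (Z ∨ ¬V))  //  ((¬Z ∧ ¬Y) → Y).
  branch 1 (add ((¬Z ∨ X) ∧ (Z ∨ ¬V))):
    ((¬Z ∨ X) ∧ (Z ∨ ¬V)): α-rule — add (¬Z ∨ X), (Z ∨ ¬V).
    (¬Z ∨ X): β-rule — branch into ¬Z  //  X.
      branch 1.1 (add ¬Z):
        (Z ∨ ¬V): β-rule — branch into Z  //  ¬V.
          branch 1.1.1 (add Z):
            × closes — contains both Z and ¬Z.
          branch 1.1.2 (add ¬V):
            ○ open, literals {V=0, Z=0}.
      branch 1.2 (add X):
        (Z ∨ ¬V): β-rule — branch into Z  //  ¬V.
          branch 1.2.1 (add Z):
            ○ open, literals {X=1, Z=1}.
          branch 1.2.2 (add ¬V):
            ○ open, literals {V=0, X=1}.
  branch 2 (add ((¬Z ∧ ¬Y) → Y)):
    ((¬Z ∧ ¬Y) → Y): β-rule — branch into ¬(¬Z ∧ ¬Y)  //  Y.
      branch 2.1 (add ¬(¬Z ∧ ¬Y)):
        ¬(¬Z ∧ ¬Y): β-rule — branch into ¬¬Z  //  ¬¬Y.
          branch 2.1.1 (add ¬¬Z):
            ○ open, literals {Z=1}.
          branch 2.1.2 (add ¬¬Y):
            ○ open, literals {Y=1}.
      branch 2.2 (add Y):
        ○ open, literals {Y=1}.
1 branch closed, 6 open.
Each open branch fixes some atoms; the unmentioned ones are free. Counting distinct full assignments: branch {V=0, Z=0} (X, Y, W) contributes 8 new; branch {X=1, Z=1} (Y, W, V) contributes 8 new; branch {V=0, X=1} (Y, Z, W) contributes 0 new; branch {Z=1} (X, Y, W, V) contributes 8 new; branch {Y=1} (X, Z, W, V) contributes 4 new; branch {Y=1} (X, Z, W, V) contributes 0 new. Total: 28.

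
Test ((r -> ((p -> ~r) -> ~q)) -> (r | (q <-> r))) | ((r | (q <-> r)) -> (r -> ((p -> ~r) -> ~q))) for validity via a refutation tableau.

Assume the negation and expand:
Initial set: {~(((r -> ((p -> ~r) -> ~q)) -> (r | (q <-> r))) | ((r | (q <-> r)) -> (r -> ((p -> ~r) -> ~q))))}.
~(((r -> ((p -> ~r) -> ~q)) -> (r | (q <-> r))) | ((r | (q <-> r)) -> (r -> ((p -> ~r) -> ~q)))): α-rule — add ~((r -> ((p -> ~r) -> ~q)) -> (r | (q <-> r))), ~((r | (q <-> r)) -> (r -> ((p -> ~r) -> ~q))).
~((r -> ((p -> ~r) -> ~q)) -> (r | (q <-> r))): α-rule — add (r -> ((p -> ~r) -> ~q)), ~(r | (q <-> r)).
~((r | (q <-> r)) -> (r -> ((p -> ~r) -> ~q))): α-rule — add (r | (q <-> r)), ~(r -> ((p -> ~r) -> ~q)).
~(r | (q <-> r)): α-rule — add ~r, ~(q <-> r).
~(r -> ((p -> ~r) -> ~q)): α-rule — add r, ~((p -> ~r) -> ~q).
× closes — contains both r and ~r.
All 1 branch closes.
Every branch closed, so the negation is unsatisfiable and the formula is valid.

Valid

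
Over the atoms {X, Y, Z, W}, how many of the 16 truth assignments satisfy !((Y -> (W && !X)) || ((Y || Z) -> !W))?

2

Initial set: {!((Y -> (W && !X)) || ((Y || Z) -> !W))}.
!((Y -> (W && !X)) || ((Y || Z) -> !W)): α-rule — add !(Y -> (W && !X)), !((Y || Z) -> !W).
!(Y -> (W && !X)): α-rule — add Y, !(W && !X).
!((Y || Z) -> !W): α-rule — add (Y || Z), !!W.
!(W && !X): β-rule — branch into !W  //  !!X.
  branch 1 (add !W):
    × closes — contains both W and !W.
  branch 2 (add !!X):
    (Y || Z): β-rule — branch into Y  //  Z.
      branch 2.1 (add Y):
        ○ open, literals {W=true, X=true, Y=true}.
      branch 2.2 (add Z):
        ○ open, literals {W=true, X=true, Y=true, Z=true}.
1 branch closed, 2 open.
Each open branch fixes some atoms; the unmentioned ones are free. Counting distinct full assignments: branch {W=true, X=true, Y=true} (Z) contributes 2 new; branch {W=true, X=true, Y=true, Z=true} (none free) contributes 0 new. Total: 2.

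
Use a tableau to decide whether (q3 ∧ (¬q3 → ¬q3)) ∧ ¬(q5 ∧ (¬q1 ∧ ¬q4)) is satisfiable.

Initial set: {((q3 ∧ (¬q3 → ¬q3)) ∧ ¬(q5 ∧ (¬q1 ∧ ¬q4)))}.
((q3 ∧ (¬q3 → ¬q3)) ∧ ¬(q5 ∧ (¬q1 ∧ ¬q4))): α-rule — add (q3 ∧ (¬q3 → ¬q3)), ¬(q5 ∧ (¬q1 ∧ ¬q4)).
(q3 ∧ (¬q3 → ¬q3)): α-rule — add q3, (¬q3 → ¬q3).
¬(q5 ∧ (¬q1 ∧ ¬q4)): β-rule — branch into ¬q5  //  ¬(¬q1 ∧ ¬q4).
  branch 1 (add ¬q5):
    (¬q3 → ¬q3): β-rule — branch into ¬¬q3  //  ¬q3.
      branch 1.1 (add ¬¬q3):
        ○ open, literals {q3=1, q5=0}.
      branch 1.2 (add ¬q3):
        × closes — contains both q3 and ¬q3.
  branch 2 (add ¬(¬q1 ∧ ¬q4)):
    (¬q3 → ¬q3): β-rule — branch into ¬¬q3  //  ¬q3.
      branch 2.1 (add ¬¬q3):
        ¬(¬q1 ∧ ¬q4): β-rule — branch into ¬¬q1  //  ¬¬q4.
          branch 2.1.1 (add ¬¬q1):
            ○ open, literals {q1=1, q3=1}.
          branch 2.1.2 (add ¬¬q4):
            ○ open, literals {q3=1, q4=1}.
      branch 2.2 (add ¬q3):
        × closes — contains both q3 and ¬q3.
2 branches closed, 3 open.
An open branch gives a satisfying assignment: q3=1, q5=0.

Satisfiable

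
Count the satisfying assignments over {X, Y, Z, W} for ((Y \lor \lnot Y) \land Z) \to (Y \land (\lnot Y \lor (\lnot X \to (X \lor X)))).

10

Initial set: {T (((Y \lor \lnot Y) \land Z) \to (Y \land (\lnot Y \lor (\lnot X \to (X \lor X)))))}.
T (((Y \lor \lnot Y) \land Z) \to (Y \land (\lnot Y \lor (\lnot X \to (X \lor X))))): β-rule — branch into F ((Y \lor \lnot Y) \land Z)  //  T (Y \land (\lnot Y \lor (\lnot X \to (X \lor X)))).
  branch 1 (add F ((Y \lor \lnot Y) \land Z)):
    F ((Y \lor \lnot Y) \land Z): β-rule — branch into F (Y \lor \lnot Y)  //  F Z.
      branch 1.1 (add F (Y \lor \lnot Y)):
        F (Y \lor \lnot Y): α-rule — add F Y, F \lnot Y.
        × closes — contains both Y and \lnot Y.
      branch 1.2 (add F Z):
        ○ open, literals {Z=F}.
  branch 2 (add T (Y \land (\lnot Y \lor (\lnot X \to (X \lor X))))):
    T (Y \land (\lnot Y \lor (\lnot X \to (X \lor X)))): α-rule — add T Y, T (\lnot Y \lor (\lnot X \to (X \lor X))).
    T (\lnot Y \lor (\lnot X \to (X \lor X))): β-rule — branch into T \lnot Y  //  T (\lnot X \to (X \lor X)).
      branch 2.1 (add T \lnot Y):
        × closes — contains both Y and \lnot Y.
      branch 2.2 (add T (\lnot X \to (X \lor X))):
        T (\lnot X \to (X \lor X)): β-rule — branch into F \lnot X  //  T (X \lor X).
          branch 2.2.1 (add F \lnot X):
            ○ open, literals {X=T, Y=T}.
          branch 2.2.2 (add T (X \lor X)):
            T (X \lor X): β-rule — branch into T X  //  T X.
              branch 2.2.2.1 (add T X):
                ○ open, literals {X=T, Y=T}.
              branch 2.2.2.2 (add T X):
                ○ open, literals {X=T, Y=T}.
2 branches closed, 4 open.
Each open branch fixes some atoms; the unmentioned ones are free. Counting distinct full assignments: branch {Z=F} (X, Y, W) contributes 8 new; branch {X=T, Y=T} (Z, W) contributes 2 new; branch {X=T, Y=T} (Z, W) contributes 0 new; branch {X=T, Y=T} (Z, W) contributes 0 new. Total: 10.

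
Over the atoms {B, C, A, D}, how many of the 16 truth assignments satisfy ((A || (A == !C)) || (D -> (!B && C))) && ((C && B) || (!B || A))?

13

Initial set: {T (((A || (A == !C)) || (D -> (!B && C))) && ((C && B) || (!B || A)))}.
T (((A || (A == !C)) || (D -> (!B && C))) && ((C && B) || (!B || A))): α-rule — add T ((A || (A == !C)) || (D -> (!B && C))), T ((C && B) || (!B || A)).
T ((A || (A == !C)) || (D -> (!B && C))): β-rule — branch into T (A || (A == !C))  //  T (D -> (!B && C)).
  branch 1 (add T (A || (A == !C))):
    T ((C && B) || (!B || A)): β-rule — branch into T (C && B)  //  T (!B || A).
      branch 1.1 (add T (C && B)):
        T (C && B): α-rule — add T C, T B.
        T (A || (A == !C)): β-rule — branch into T A  //  T (A == !C).
          branch 1.1.1 (add T A):
            ○ open, literals {A=T, B=T, C=T}.
          branch 1.1.2 (add T (A == !C)):
            T (A == !C): β-rule — branch into T A, T !C  //  F A, F !C.
              branch 1.1.2.1 (add T A, T !C):
                × closes — contains both C and !C.
              branch 1.1.2.2 (add F A, F !C):
                ○ open, literals {A=F, B=T, C=T}.
      branch 1.2 (add T (!B || A)):
        T (A || (A == !C)): β-rule — branch into T A  //  T (A == !C).
          branch 1.2.1 (add T A):
            T (!B || A): β-rule — branch into T !B  //  T A.
              branch 1.2.1.1 (add T !B):
                ○ open, literals {A=T, B=F}.
              branch 1.2.1.2 (add T A):
                ○ open, literals {A=T}.
          branch 1.2.2 (add T (A == !C)):
            T (!B || A): β-rule — branch into T !B  //  T A.
              branch 1.2.2.1 (add T !B):
                T (A == !C): β-rule — branch into T A, T !C  //  F A, F !C.
                  branch 1.2.2.1.1 (add T A, T !C):
                    ○ open, literals {A=T, B=F, C=F}.
                  branch 1.2.2.1.2 (add F A, F !C):
                    ○ open, literals {A=F, B=F, C=T}.
              branch 1.2.2.2 (add T A):
                T (A == !C): β-rule — branch into T A, T !C  //  F A, F !C.
                  branch 1.2.2.2.1 (add T A, T !C):
                    ○ open, literals {A=T, C=F}.
                  branch 1.2.2.2.2 (add F A, F !C):
                    × closes — contains both A and !A.
  branch 2 (add T (D -> (!B && C))):
    T ((C && B) || (!B || A)): β-rule — branch into T (C && B)  //  T (!B || A).
      branch 2.1 (add T (C && B)):
        T (C && B): α-rule — add T C, T B.
        T (D -> (!B && C)): β-rule — branch into F D  //  T (!B && C).
          branch 2.1.1 (add F D):
            ○ open, literals {B=T, C=T, D=F}.
          branch 2.1.2 (add T (!B && C)):
            T (!B && C): α-rule — add T !B, T C.
            × closes — contains both B and !B.
      branch 2.2 (add T (!B || A)):
        T (D -> (!B && C)): β-rule — branch into F D  //  T (!B && C).
          branch 2.2.1 (add F D):
            T (!B || A): β-rule — branch into T !B  //  T A.
              branch 2.2.1.1 (add T !B):
                ○ open, literals {B=F, D=F}.
              branch 2.2.1.2 (add T A):
                ○ open, literals {A=T, D=F}.
          branch 2.2.2 (add T (!B && C)):
            T (!B && C): α-rule — add T !B, T C.
            T (!B || A): β-rule — branch into T !B  //  T A.
              branch 2.2.2.1 (add T !B):
                ○ open, literals {B=F, C=T}.
              branch 2.2.2.2 (add T A):
                ○ open, literals {A=T, B=F, C=T}.
3 branches closed, 12 open.
Each open branch fixes some atoms; the unmentioned ones are free. Counting distinct full assignments: branch {A=T, B=T, C=T} (D) contributes 2 new; branch {A=F, B=T, C=T} (D) contributes 2 new; branch {A=T, B=F} (C, D) contributes 4 new; branch {A=T} (B, C, D) contributes 2 new; branch {A=T, B=F, C=F} (D) contributes 0 new; branch {A=F, B=F, C=T} (D) contributes 2 new; branch {A=T, C=F} (B, D) contributes 0 new; branch {B=T, C=T, D=F} (A) contributes 0 new; branch {B=F, D=F} (C, A) contributes 1 new; branch {A=T, D=F} (B, C) contributes 0 new; branch {B=F, C=T} (A, D) contributes 0 new; branch {A=T, B=F, C=T} (D) contributes 0 new. Total: 13.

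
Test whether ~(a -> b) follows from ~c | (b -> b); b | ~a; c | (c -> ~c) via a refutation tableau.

Initial set: {T (~c | (b -> b)); T (b | ~a); T (c | (c -> ~c)); F ~(a -> b)}.
T (~c | (b -> b)): β-rule — branch into T ~c  //  T (b -> b).
  branch 1 (add T ~c):
    T (b | ~a): β-rule — branch into T b  //  T ~a.
      branch 1.1 (add T b):
        T (c | (c -> ~c)): β-rule — branch into T c  //  T (c -> ~c).
          branch 1.1.1 (add T c):
            × closes — contains both c and ~c.
          branch 1.1.2 (add T (c -> ~c)):
            F ~(a -> b): β-rule — branch into F a  //  T b.
              branch 1.1.2.1 (add F a):
                T (c -> ~c): β-rule — branch into F c  //  T ~c.
                  branch 1.1.2.1.1 (add F c):
                    ○ open, literals {a=0, b=1, c=0}.
                  branch 1.1.2.1.2 (add T ~c):
                    ○ open, literals {a=0, b=1, c=0}.
              branch 1.1.2.2 (add T b):
                T (c -> ~c): β-rule — branch into F c  //  T ~c.
                  branch 1.1.2.2.1 (add F c):
                    ○ open, literals {b=1, c=0}.
                  branch 1.1.2.2.2 (add T ~c):
                    ○ open, literals {b=1, c=0}.
      branch 1.2 (add T ~a):
        T (c | (c -> ~c)): β-rule — branch into T c  //  T (c -> ~c).
          branch 1.2.1 (add T c):
            × closes — contains both c and ~c.
          branch 1.2.2 (add T (c -> ~c)):
            F ~(a -> b): β-rule — branch into F a  //  T b.
              branch 1.2.2.1 (add F a):
                T (c -> ~c): β-rule — branch into F c  //  T ~c.
                  branch 1.2.2.1.1 (add F c):
                    ○ open, literals {a=0, c=0}.
                  branch 1.2.2.1.2 (add T ~c):
                    ○ open, literals {a=0, c=0}.
              branch 1.2.2.2 (add T b):
                T (c -> ~c): β-rule — branch into F c  //  T ~c.
                  branch 1.2.2.2.1 (add F c):
                    ○ open, literals {a=0, b=1, c=0}.
                  branch 1.2.2.2.2 (add T ~c):
                    ○ open, literals {a=0, b=1, c=0}.
  branch 2 (add T (b -> b)):
    T (b | ~a): β-rule — branch into T b  //  T ~a.
      branch 2.1 (add T b):
        T (c | (c -> ~c)): β-rule — branch into T c  //  T (c -> ~c).
          branch 2.1.1 (add T c):
            F ~(a -> b): β-rule — branch into F a  //  T b.
              branch 2.1.1.1 (add F a):
                T (b -> b): β-rule — branch into F b  //  T b.
                  branch 2.1.1.1.1 (add F b):
                    × closes — contains both b and ~b.
                  branch 2.1.1.1.2 (add T b):
                    ○ open, literals {a=0, b=1, c=1}.
              branch 2.1.1.2 (add T b):
                T (b -> b): β-rule — branch into F b  //  T b.
                  branch 2.1.1.2.1 (add F b):
                    × closes — contains both b and ~b.
                  branch 2.1.1.2.2 (add T b):
                    ○ open, literals {b=1, c=1}.
          branch 2.1.2 (add T (c -> ~c)):
            F ~(a -> b): β-rule — branch into F a  //  T b.
              branch 2.1.2.1 (add F a):
                T (b -> b): β-rule — branch into F b  //  T b.
                  branch 2.1.2.1.1 (add F b):
                    × closes — contains both b and ~b.
                  branch 2.1.2.1.2 (add T b):
                    T (c -> ~c): β-rule — branch into F c  //  T ~c.
                      branch 2.1.2.1.2.1 (add F c):
                        ○ open, literals {a=0, b=1, c=0}.
                      branch 2.1.2.1.2.2 (add T ~c):
                        ○ open, literals {a=0, b=1, c=0}.
              branch 2.1.2.2 (add T b):
                T (b -> b): β-rule — branch into F b  //  T b.
                  branch 2.1.2.2.1 (add F b):
                    × closes — contains both b and ~b.
                  branch 2.1.2.2.2 (add T b):
                    T (c -> ~c): β-rule — branch into F c  //  T ~c.
                      branch 2.1.2.2.2.1 (add F c):
                        ○ open, literals {b=1, c=0}.
                      branch 2.1.2.2.2.2 (add T ~c):
                        ○ open, literals {b=1, c=0}.
      branch 2.2 (add T ~a):
        T (c | (c -> ~c)): β-rule — branch into T c  //  T (c -> ~c).
          branch 2.2.1 (add T c):
            F ~(a -> b): β-rule — branch into F a  //  T b.
              branch 2.2.1.1 (add F a):
                T (b -> b): β-rule — branch into F b  //  T b.
                  branch 2.2.1.1.1 (add F b):
                    ○ open, literals {a=0, b=0, c=1}.
                  branch 2.2.1.1.2 (add T b):
                    ○ open, literals {a=0, b=1, c=1}.
              branch 2.2.1.2 (add T b):
                T (b -> b): β-rule — branch into F b  //  T b.
                  branch 2.2.1.2.1 (add F b):
                    × closes — contains both b and ~b.
                  branch 2.2.1.2.2 (add T b):
                    ○ open, literals {a=0, b=1, c=1}.
          branch 2.2.2 (add T (c -> ~c)):
            F ~(a -> b): β-rule — branch into F a  //  T b.
              branch 2.2.2.1 (add F a):
                T (b -> b): β-rule — branch into F b  //  T b.
                  branch 2.2.2.1.1 (add F b):
                    T (c -> ~c): β-rule — branch into F c  //  T ~c.
                      branch 2.2.2.1.1.1 (add F c):
                        ○ open, literals {a=0, b=0, c=0}.
                      branch 2.2.2.1.1.2 (add T ~c):
                        ○ open, literals {a=0, b=0, c=0}.
                  branch 2.2.2.1.2 (add T b):
                    T (c -> ~c): β-rule — branch into F c  //  T ~c.
                      branch 2.2.2.1.2.1 (add F c):
                        ○ open, literals {a=0, b=1, c=0}.
                      branch 2.2.2.1.2.2 (add T ~c):
                        ○ open, literals {a=0, b=1, c=0}.
              branch 2.2.2.2 (add T b):
                T (b -> b): β-rule — branch into F b  //  T b.
                  branch 2.2.2.2.1 (add F b):
                    × closes — contains both b and ~b.
                  branch 2.2.2.2.2 (add T b):
                    T (c -> ~c): β-rule — branch into F c  //  T ~c.
                      branch 2.2.2.2.2.1 (add F c):
                        ○ open, literals {a=0, b=1, c=0}.
                      branch 2.2.2.2.2.2 (add T ~c):
                        ○ open, literals {a=0, b=1, c=0}.
8 branches closed, 23 open.
An open branch gives a countermodel: a=0, b=1, c=0 (unmentioned atoms arbitrary); the premises hold there but the conclusion fails.

No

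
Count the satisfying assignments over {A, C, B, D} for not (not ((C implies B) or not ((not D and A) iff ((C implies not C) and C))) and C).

13

Initial set: {not (not ((C implies B) or not ((not D and A) iff ((C implies not C) and C))) and C)}.
not (not ((C implies B) or not ((not D and A) iff ((C implies not C) and C))) and C): β-rule — branch into not not ((C implies B) or not ((not D and A) iff ((C implies not C) and C)))  //  not C.
  branch 1 (add not not ((C implies B) or not ((not D and A) iff ((C implies not C) and C)))):
    not not ((C implies B) or not ((not D and A) iff ((C implies not C) and C))): β-rule — branch into (C implies B)  //  not ((not D and A) iff ((C implies not C) and C)).
      branch 1.1 (add (C implies B)):
        (C implies B): β-rule — branch into not C  //  B.
          branch 1.1.1 (add not C):
            ○ open, literals {C=false}.
          branch 1.1.2 (add B):
            ○ open, literals {B=true}.
      branch 1.2 (add not ((not D and A) iff ((C implies not C) and C))):
        not ((not D and A) iff ((C implies not C) and C)): β-rule — branch into (not D and A), not ((C implies not C) and C)  //  not (not D and A), ((C implies not C) and C).
          branch 1.2.1 (add (not D and A), not ((C implies not C) and C)):
            (not D and A): α-rule — add not D, A.
            not ((C implies not C) and C): β-rule — branch into not (C implies not C)  //  not C.
              branch 1.2.1.1 (add not (C implies not C)):
                not (C implies not C): α-rule — add C, not not C.
                ○ open, literals {A=true, C=true, D=false}.
              branch 1.2.1.2 (add not C):
                ○ open, literals {A=true, C=false, D=false}.
          branch 1.2.2 (add not (not D and A), ((C implies not C) and C)):
            ((C implies not C) and C): α-rule — add (C implies not C), C.
            not (not D and A): β-rule — branch into not not D  //  not A.
              branch 1.2.2.1 (add not not D):
                (C implies not C): β-rule — branch into not C  //  not C.
                  branch 1.2.2.1.1 (add not C):
                    × closes — contains both C and not C.
                  branch 1.2.2.1.2 (add not C):
                    × closes — contains both C and not C.
              branch 1.2.2.2 (add not A):
                (C implies not C): β-rule — branch into not C  //  not C.
                  branch 1.2.2.2.1 (add not C):
                    × closes — contains both C and not C.
                  branch 1.2.2.2.2 (add not C):
                    × closes — contains both C and not C.
  branch 2 (add not C):
    ○ open, literals {C=false}.
4 branches closed, 5 open.
Each open branch fixes some atoms; the unmentioned ones are free. Counting distinct full assignments: branch {C=false} (A, B, D) contributes 8 new; branch {B=true} (A, C, D) contributes 4 new; branch {A=true, C=true, D=false} (B) contributes 1 new; branch {A=true, C=false, D=false} (B) contributes 0 new; branch {C=false} (A, B, D) contributes 0 new. Total: 13.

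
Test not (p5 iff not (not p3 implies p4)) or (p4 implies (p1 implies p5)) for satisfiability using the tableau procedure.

Initial set: {(not (p5 iff not (not p3 implies p4)) or (p4 implies (p1 implies p5)))}.
(not (p5 iff not (not p3 implies p4)) or (p4 implies (p1 implies p5))): β-rule — branch into not (p5 iff not (not p3 implies p4))  //  (p4 implies (p1 implies p5)).
  branch 1 (add not (p5 iff not (not p3 implies p4))):
    not (p5 iff not (not p3 implies p4)): β-rule — branch into p5, not not (not p3 implies p4)  //  not p5, not (not p3 implies p4).
      branch 1.1 (add p5, not not (not p3 implies p4)):
        not not (not p3 implies p4): β-rule — branch into not not p3  //  p4.
          branch 1.1.1 (add not not p3):
            ○ open, literals {p3=true, p5=true}.
          branch 1.1.2 (add p4):
            ○ open, literals {p4=true, p5=true}.
      branch 1.2 (add not p5, not (not p3 implies p4)):
        not (not p3 implies p4): α-rule — add not p3, not p4.
        ○ open, literals {p3=false, p4=false, p5=false}.
  branch 2 (add (p4 implies (p1 implies p5))):
    (p4 implies (p1 implies p5)): β-rule — branch into not p4  //  (p1 implies p5).
      branch 2.1 (add not p4):
        ○ open, literals {p4=false}.
      branch 2.2 (add (p1 implies p5)):
        (p1 implies p5): β-rule — branch into not p1  //  p5.
          branch 2.2.1 (add not p1):
            ○ open, literals {p1=false}.
          branch 2.2.2 (add p5):
            ○ open, literals {p5=true}.
0 branches closed, 6 open.
An open branch gives a satisfying assignment: p3=true, p5=true.

Satisfiable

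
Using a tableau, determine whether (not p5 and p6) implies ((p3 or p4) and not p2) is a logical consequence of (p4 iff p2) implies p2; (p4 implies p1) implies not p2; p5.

Yes

Initial set: {((p4 iff p2) implies p2); ((p4 implies p1) implies not p2); p5; not ((not p5 and p6) implies ((p3 or p4) and not p2))}.
not ((not p5 and p6) implies ((p3 or p4) and not p2)): α-rule — add (not p5 and p6), not ((p3 or p4) and not p2).
(not p5 and p6): α-rule — add not p5, p6.
× closes — contains both p5 and not p5.
All 1 branch closes.
Every branch closed, so the premises entail the conclusion.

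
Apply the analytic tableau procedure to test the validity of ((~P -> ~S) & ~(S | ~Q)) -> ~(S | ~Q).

Valid

Assume the negation and expand:
Initial set: {~(((~P -> ~S) & ~(S | ~Q)) -> ~(S | ~Q))}.
~(((~P -> ~S) & ~(S | ~Q)) -> ~(S | ~Q)): α-rule — add ((~P -> ~S) & ~(S | ~Q)), ~~(S | ~Q).
((~P -> ~S) & ~(S | ~Q)): α-rule — add (~P -> ~S), ~(S | ~Q).
~(S | ~Q): α-rule — add ~S, ~~Q.
~~(S | ~Q): β-rule — branch into S  //  ~Q.
  branch 1 (add S):
    × closes — contains both S and ~S.
  branch 2 (add ~Q):
    × closes — contains both Q and ~Q.
All 2 branches close.
Every branch closed, so the negation is unsatisfiable and the formula is valid.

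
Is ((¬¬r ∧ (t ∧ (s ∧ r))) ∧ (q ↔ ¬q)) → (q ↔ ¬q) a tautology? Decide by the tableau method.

Assume the negation and expand:
Initial set: {¬(((¬¬r ∧ (t ∧ (s ∧ r))) ∧ (q ↔ ¬q)) → (q ↔ ¬q))}.
¬(((¬¬r ∧ (t ∧ (s ∧ r))) ∧ (q ↔ ¬q)) → (q ↔ ¬q)): α-rule — add ((¬¬r ∧ (t ∧ (s ∧ r))) ∧ (q ↔ ¬q)), ¬(q ↔ ¬q).
((¬¬r ∧ (t ∧ (s ∧ r))) ∧ (q ↔ ¬q)): α-rule — add (¬¬r ∧ (t ∧ (s ∧ r))), (q ↔ ¬q).
(¬¬r ∧ (t ∧ (s ∧ r))): α-rule — add ¬¬r, (t ∧ (s ∧ r)).
¬¬r: drop double negation, giving r.
(t ∧ (s ∧ r)): α-rule — add t, (s ∧ r).
(s ∧ r): α-rule — add s, r.
¬(q ↔ ¬q): β-rule — branch into q, ¬¬q  //  ¬q, ¬q.
  branch 1 (add q, ¬¬q):
    (q ↔ ¬q): β-rule — branch into q, ¬q  //  ¬q, ¬¬q.
      branch 1.1 (add q, ¬q):
        × closes — contains both q and ¬q.
      branch 1.2 (add ¬q, ¬¬q):
        × closes — contains both q and ¬q.
  branch 2 (add ¬q, ¬q):
    (q ↔ ¬q): β-rule — branch into q, ¬q  //  ¬q, ¬¬q.
      branch 2.1 (add q, ¬q):
        × closes — contains both q and ¬q.
      branch 2.2 (add ¬q, ¬¬q):
        × closes — contains both q and ¬q.
All 4 branches close.
Every branch closed, so the negation is unsatisfiable and the formula is valid.

Valid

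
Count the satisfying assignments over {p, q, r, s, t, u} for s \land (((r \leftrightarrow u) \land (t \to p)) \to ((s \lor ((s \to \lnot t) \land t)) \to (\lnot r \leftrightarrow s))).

26

Initial set: {(s \land (((r \leftrightarrow u) \land (t \to p)) \to ((s \lor ((s \to \lnot t) \land t)) \to (\lnot r \leftrightarrow s))))}.
(s \land (((r \leftrightarrow u) \land (t \to p)) \to ((s \lor ((s \to \lnot t) \land t)) \to (\lnot r \leftrightarrow s)))): α-rule — add s, (((r \leftrightarrow u) \land (t \to p)) \to ((s \lor ((s \to \lnot t) \land t)) \to (\lnot r \leftrightarrow s))).
(((r \leftrightarrow u) \land (t \to p)) \to ((s \lor ((s \to \lnot t) \land t)) \to (\lnot r \leftrightarrow s))): β-rule — branch into \lnot ((r \leftrightarrow u) \land (t \to p))  //  ((s \lor ((s \to \lnot t) \land t)) \to (\lnot r \leftrightarrow s)).
  branch 1 (add \lnot ((r \leftrightarrow u) \land (t \to p))):
    \lnot ((r \leftrightarrow u) \land (t \to p)): β-rule — branch into \lnot (r \leftrightarrow u)  //  \lnot (t \to p).
      branch 1.1 (add \lnot (r \leftrightarrow u)):
        \lnot (r \leftrightarrow u): β-rule — branch into r, \lnot u  //  \lnot r, u.
          branch 1.1.1 (add r, \lnot u):
            ○ open, literals {r=true, s=true, u=false}.
          branch 1.1.2 (add \lnot r, u):
            ○ open, literals {r=false, s=true, u=true}.
      branch 1.2 (add \lnot (t \to p)):
        \lnot (t \to p): α-rule — add t, \lnot p.
        ○ open, literals {p=false, s=true, t=true}.
  branch 2 (add ((s \lor ((s \to \lnot t) \land t)) \to (\lnot r \leftrightarrow s))):
    ((s \lor ((s \to \lnot t) \land t)) \to (\lnot r \leftrightarrow s)): β-rule — branch into \lnot (s \lor ((s \to \lnot t) \land t))  //  (\lnot r \leftrightarrow s).
      branch 2.1 (add \lnot (s \lor ((s \to \lnot t) \land t))):
        \lnot (s \lor ((s \to \lnot t) \land t)): α-rule — add \lnot s, \lnot ((s \to \lnot t) \land t).
        × closes — contains both s and \lnot s.
      branch 2.2 (add (\lnot r \leftrightarrow s)):
        (\lnot r \leftrightarrow s): β-rule — branch into \lnot r, s  //  \lnot \lnot r, \lnot s.
          branch 2.2.1 (add \lnot r, s):
            ○ open, literals {r=false, s=true}.
          branch 2.2.2 (add \lnot \lnot r, \lnot s):
            × closes — contains both s and \lnot s.
2 branches closed, 4 open.
Each open branch fixes some atoms; the unmentioned ones are free. Counting distinct full assignments: branch {r=true, s=true, u=false} (p, q, t) contributes 8 new; branch {r=false, s=true, u=true} (p, q, t) contributes 8 new; branch {p=false, s=true, t=true} (q, r, u) contributes 4 new; branch {r=false, s=true} (p, q, t, u) contributes 6 new. Total: 26.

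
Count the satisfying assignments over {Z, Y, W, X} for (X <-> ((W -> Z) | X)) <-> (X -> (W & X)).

6

Initial set: {((X <-> ((W -> Z) | X)) <-> (X -> (W & X)))}.
((X <-> ((W -> Z) | X)) <-> (X -> (W & X))): β-rule — branch into (X <-> ((W -> Z) | X)), (X -> (W & X))  //  ~(X <-> ((W -> Z) | X)), ~(X -> (W & X)).
  branch 1 (add (X <-> ((W -> Z) | X)), (X -> (W & X))):
    (X <-> ((W -> Z) | X)): β-rule — branch into X, ((W -> Z) | X)  //  ~X, ~((W -> Z) | X).
      branch 1.1 (add X, ((W -> Z) | X)):
        (X -> (W & X)): β-rule — branch into ~X  //  (W & X).
          branch 1.1.1 (add ~X):
            × closes — contains both X and ~X.
          branch 1.1.2 (add (W & X)):
            (W & X): α-rule — add W, X.
            ((W -> Z) | X): β-rule — branch into (W -> Z)  //  X.
              branch 1.1.2.1 (add (W -> Z)):
                (W -> Z): β-rule — branch into ~W  //  Z.
                  branch 1.1.2.1.1 (add ~W):
                    × closes — contains both W and ~W.
                  branch 1.1.2.1.2 (add Z):
                    ○ open, literals {W=true, X=true, Z=true}.
              branch 1.1.2.2 (add X):
                ○ open, literals {W=true, X=true}.
      branch 1.2 (add ~X, ~((W -> Z) | X)):
        ~((W -> Z) | X): α-rule — add ~(W -> Z), ~X.
        ~(W -> Z): α-rule — add W, ~Z.
        (X -> (W & X)): β-rule — branch into ~X  //  (W & X).
          branch 1.2.1 (add ~X):
            ○ open, literals {W=true, X=false, Z=false}.
          branch 1.2.2 (add (W & X)):
            (W & X): α-rule — add W, X.
            × closes — contains both X and ~X.
  branch 2 (add ~(X <-> ((W -> Z) | X)), ~(X -> (W & X))):
    ~(X -> (W & X)): α-rule — add X, ~(W & X).
    ~(X <-> ((W -> Z) | X)): β-rule — branch into X, ~((W -> Z) | X)  //  ~X, ((W -> Z) | X).
      branch 2.1 (add X, ~((W -> Z) | X)):
        ~((W -> Z) | X): α-rule — add ~(W -> Z), ~X.
        × closes — contains both X and ~X.
      branch 2.2 (add ~X, ((W -> Z) | X)):
        × closes — contains both X and ~X.
5 branches closed, 3 open.
Each open branch fixes some atoms; the unmentioned ones are free. Counting distinct full assignments: branch {W=true, X=true, Z=true} (Y) contributes 2 new; branch {W=true, X=true} (Z, Y) contributes 2 new; branch {W=true, X=false, Z=false} (Y) contributes 2 new. Total: 6.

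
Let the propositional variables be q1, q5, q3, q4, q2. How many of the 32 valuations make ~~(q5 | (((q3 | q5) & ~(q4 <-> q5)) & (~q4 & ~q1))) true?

16

Initial set: {T ~~(q5 | (((q3 | q5) & ~(q4 <-> q5)) & (~q4 & ~q1)))}.
T ~~(q5 | (((q3 | q5) & ~(q4 <-> q5)) & (~q4 & ~q1))): drop double negation, giving T (q5 | (((q3 | q5) & ~(q4 <-> q5)) & (~q4 & ~q1))).
T (q5 | (((q3 | q5) & ~(q4 <-> q5)) & (~q4 & ~q1))): β-rule — branch into T q5  //  T (((q3 | q5) & ~(q4 <-> q5)) & (~q4 & ~q1)).
  branch 1 (add T q5):
    ○ open, literals {q5=1}.
  branch 2 (add T (((q3 | q5) & ~(q4 <-> q5)) & (~q4 & ~q1))):
    T (((q3 | q5) & ~(q4 <-> q5)) & (~q4 & ~q1)): α-rule — add T ((q3 | q5) & ~(q4 <-> q5)), T (~q4 & ~q1).
    T ((q3 | q5) & ~(q4 <-> q5)): α-rule — add T (q3 | q5), T ~(q4 <-> q5).
    T (~q4 & ~q1): α-rule — add T ~q4, T ~q1.
    T (q3 | q5): β-rule — branch into T q3  //  T q5.
      branch 2.1 (add T q3):
        T ~(q4 <-> q5): β-rule — branch into T q4, F q5  //  F q4, T q5.
          branch 2.1.1 (add T q4, F q5):
            × closes — contains both q4 and ~q4.
          branch 2.1.2 (add F q4, T q5):
            ○ open, literals {q1=0, q3=1, q4=0, q5=1}.
      branch 2.2 (add T q5):
        T ~(q4 <-> q5): β-rule — branch into T q4, F q5  //  F q4, T q5.
          branch 2.2.1 (add T q4, F q5):
            × closes — contains both q4 and ~q4.
          branch 2.2.2 (add F q4, T q5):
            ○ open, literals {q1=0, q4=0, q5=1}.
2 branches closed, 3 open.
Each open branch fixes some atoms; the unmentioned ones are free. Counting distinct full assignments: branch {q5=1} (q1, q3, q4, q2) contributes 16 new; branch {q1=0, q3=1, q4=0, q5=1} (q2) contributes 0 new; branch {q1=0, q4=0, q5=1} (q3, q2) contributes 0 new. Total: 16.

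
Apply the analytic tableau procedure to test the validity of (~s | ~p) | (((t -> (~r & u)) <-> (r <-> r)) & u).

Not valid

Assume the negation and expand:
Initial set: {~((~s | ~p) | (((t -> (~r & u)) <-> (r <-> r)) & u))}.
~((~s | ~p) | (((t -> (~r & u)) <-> (r <-> r)) & u)): α-rule — add ~(~s | ~p), ~(((t -> (~r & u)) <-> (r <-> r)) & u).
~(~s | ~p): α-rule — add ~~s, ~~p.
~(((t -> (~r & u)) <-> (r <-> r)) & u): β-rule — branch into ~((t -> (~r & u)) <-> (r <-> r))  //  ~u.
  branch 1 (add ~((t -> (~r & u)) <-> (r <-> r))):
    ~((t -> (~r & u)) <-> (r <-> r)): β-rule — branch into (t -> (~r & u)), ~(r <-> r)  //  ~(t -> (~r & u)), (r <-> r).
      branch 1.1 (add (t -> (~r & u)), ~(r <-> r)):
        (t -> (~r & u)): β-rule — branch into ~t  //  (~r & u).
          branch 1.1.1 (add ~t):
            ~(r <-> r): β-rule — branch into r, ~r  //  ~r, r.
              branch 1.1.1.1 (add r, ~r):
                × closes — contains both r and ~r.
              branch 1.1.1.2 (add ~r, r):
                × closes — contains both r and ~r.
          branch 1.1.2 (add (~r & u)):
            (~r & u): α-rule — add ~r, u.
            ~(r <-> r): β-rule — branch into r, ~r  //  ~r, r.
              branch 1.1.2.1 (add r, ~r):
                × closes — contains both r and ~r.
              branch 1.1.2.2 (add ~r, r):
                × closes — contains both r and ~r.
      branch 1.2 (add ~(t -> (~r & u)), (r <-> r)):
        ~(t -> (~r & u)): α-rule — add t, ~(~r & u).
        (r <-> r): β-rule — branch into r, r  //  ~r, ~r.
          branch 1.2.1 (add r, r):
            ~(~r & u): β-rule — branch into ~~r  //  ~u.
              branch 1.2.1.1 (add ~~r):
                ○ open, literals {p=true, r=true, s=true, t=true}.
              branch 1.2.1.2 (add ~u):
                ○ open, literals {p=true, r=true, s=true, t=true, u=false}.
          branch 1.2.2 (add ~r, ~r):
            ~(~r & u): β-rule — branch into ~~r  //  ~u.
              branch 1.2.2.1 (add ~~r):
                × closes — contains both r and ~r.
              branch 1.2.2.2 (add ~u):
                ○ open, literals {p=true, r=false, s=true, t=true, u=false}.
  branch 2 (add ~u):
    ○ open, literals {p=true, s=true, u=false}.
5 branches closed, 4 open.
An open branch gives a countermodel: p=true, r=true, s=true, t=true (unmentioned atoms arbitrary); under it the original formula is false.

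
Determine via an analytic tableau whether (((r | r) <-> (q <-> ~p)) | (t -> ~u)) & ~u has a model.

Satisfiable

Initial set: {T ((((r | r) <-> (q <-> ~p)) | (t -> ~u)) & ~u)}.
T ((((r | r) <-> (q <-> ~p)) | (t -> ~u)) & ~u): α-rule — add T (((r | r) <-> (q <-> ~p)) | (t -> ~u)), T ~u.
T (((r | r) <-> (q <-> ~p)) | (t -> ~u)): β-rule — branch into T ((r | r) <-> (q <-> ~p))  //  T (t -> ~u).
  branch 1 (add T ((r | r) <-> (q <-> ~p))):
    T ((r | r) <-> (q <-> ~p)): β-rule — branch into T (r | r), T (q <-> ~p)  //  F (r | r), F (q <-> ~p).
      branch 1.1 (add T (r | r), T (q <-> ~p)):
        T (r | r): β-rule — branch into T r  //  T r.
          branch 1.1.1 (add T r):
            T (q <-> ~p): β-rule — branch into T q, T ~p  //  F q, F ~p.
              branch 1.1.1.1 (add T q, T ~p):
                ○ open, literals {p=F, q=T, r=T, u=F}.
              branch 1.1.1.2 (add F q, F ~p):
                ○ open, literals {p=T, q=F, r=T, u=F}.
          branch 1.1.2 (add T r):
            T (q <-> ~p): β-rule — branch into T q, T ~p  //  F q, F ~p.
              branch 1.1.2.1 (add T q, T ~p):
                ○ open, literals {p=F, q=T, r=T, u=F}.
              branch 1.1.2.2 (add F q, F ~p):
                ○ open, literals {p=T, q=F, r=T, u=F}.
      branch 1.2 (add F (r | r), F (q <-> ~p)):
        F (r | r): α-rule — add F r, F r.
        F (q <-> ~p): β-rule — branch into T q, F ~p  //  F q, T ~p.
          branch 1.2.1 (add T q, F ~p):
            ○ open, literals {p=T, q=T, r=F, u=F}.
          branch 1.2.2 (add F q, T ~p):
            ○ open, literals {p=F, q=F, r=F, u=F}.
  branch 2 (add T (t -> ~u)):
    T (t -> ~u): β-rule — branch into F t  //  T ~u.
      branch 2.1 (add F t):
        ○ open, literals {t=F, u=F}.
      branch 2.2 (add T ~u):
        ○ open, literals {u=F}.
0 branches closed, 8 open.
An open branch gives a satisfying assignment: p=F, q=T, r=T, u=F.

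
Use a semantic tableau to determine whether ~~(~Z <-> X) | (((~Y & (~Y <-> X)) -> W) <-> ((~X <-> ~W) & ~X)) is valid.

Assume the negation and expand:
Initial set: {~(~~(~Z <-> X) | (((~Y & (~Y <-> X)) -> W) <-> ((~X <-> ~W) & ~X)))}.
~(~~(~Z <-> X) | (((~Y & (~Y <-> X)) -> W) <-> ((~X <-> ~W) & ~X))): α-rule — add ~~~(~Z <-> X), ~(((~Y & (~Y <-> X)) -> W) <-> ((~X <-> ~W) & ~X)).
~~~(~Z <-> X): drop double negation, giving ~(~Z <-> X).
~(((~Y & (~Y <-> X)) -> W) <-> ((~X <-> ~W) & ~X)): β-rule — branch into ((~Y & (~Y <-> X)) -> W), ~((~X <-> ~W) & ~X)  //  ~((~Y & (~Y <-> X)) -> W), ((~X <-> ~W) & ~X).
  branch 1 (add ((~Y & (~Y <-> X)) -> W), ~((~X <-> ~W) & ~X)):
    ~(~Z <-> X): β-rule — branch into ~Z, ~X  //  ~~Z, X.
      branch 1.1 (add ~Z, ~X):
        ((~Y & (~Y <-> X)) -> W): β-rule — branch into ~(~Y & (~Y <-> X))  //  W.
          branch 1.1.1 (add ~(~Y & (~Y <-> X))):
            ~((~X <-> ~W) & ~X): β-rule — branch into ~(~X <-> ~W)  //  ~~X.
              branch 1.1.1.1 (add ~(~X <-> ~W)):
                ~(~Y & (~Y <-> X)): β-rule — branch into ~~Y  //  ~(~Y <-> X).
                  branch 1.1.1.1.1 (add ~~Y):
                    ~(~X <-> ~W): β-rule — branch into ~X, ~~W  //  ~~X, ~W.
                      branch 1.1.1.1.1.1 (add ~X, ~~W):
                        ○ open, literals {W=1, X=0, Y=1, Z=0}.
                      branch 1.1.1.1.1.2 (add ~~X, ~W):
                        × closes — contains both X and ~X.
                  branch 1.1.1.1.2 (add ~(~Y <-> X)):
                    ~(~X <-> ~W): β-rule — branch into ~X, ~~W  //  ~~X, ~W.
                      branch 1.1.1.1.2.1 (add ~X, ~~W):
                        ~(~Y <-> X): β-rule — branch into ~Y, ~X  //  ~~Y, X.
                          branch 1.1.1.1.2.1.1 (add ~Y, ~X):
                            ○ open, literals {W=1, X=0, Y=0, Z=0}.
                          branch 1.1.1.1.2.1.2 (add ~~Y, X):
                            × closes — contains both X and ~X.
                      branch 1.1.1.1.2.2 (add ~~X, ~W):
                        × closes — contains both X and ~X.
              branch 1.1.1.2 (add ~~X):
                × closes — contains both X and ~X.
          branch 1.1.2 (add W):
            ~((~X <-> ~W) & ~X): β-rule — branch into ~(~X <-> ~W)  //  ~~X.
              branch 1.1.2.1 (add ~(~X <-> ~W)):
                ~(~X <-> ~W): β-rule — branch into ~X, ~~W  //  ~~X, ~W.
                  branch 1.1.2.1.1 (add ~X, ~~W):
                    ○ open, literals {W=1, X=0, Z=0}.
                  branch 1.1.2.1.2 (add ~~X, ~W):
                    × closes — contains both X and ~X.
              branch 1.1.2.2 (add ~~X):
                × closes — contains both X and ~X.
      branch 1.2 (add ~~Z, X):
        ((~Y & (~Y <-> X)) -> W): β-rule — branch into ~(~Y & (~Y <-> X))  //  W.
          branch 1.2.1 (add ~(~Y & (~Y <-> X))):
            ~((~X <-> ~W) & ~X): β-rule — branch into ~(~X <-> ~W)  //  ~~X.
              branch 1.2.1.1 (add ~(~X <-> ~W)):
                ~(~Y & (~Y <-> X)): β-rule — branch into ~~Y  //  ~(~Y <-> X).
                  branch 1.2.1.1.1 (add ~~Y):
                    ~(~X <-> ~W): β-rule — branch into ~X, ~~W  //  ~~X, ~W.
                      branch 1.2.1.1.1.1 (add ~X, ~~W):
                        × closes — contains both X and ~X.
                      branch 1.2.1.1.1.2 (add ~~X, ~W):
                        ○ open, literals {W=0, X=1, Y=1, Z=1}.
                  branch 1.2.1.1.2 (add ~(~Y <-> X)):
                    ~(~X <-> ~W): β-rule — branch into ~X, ~~W  //  ~~X, ~W.
                      branch 1.2.1.1.2.1 (add ~X, ~~W):
                        × closes — contains both X and ~X.
                      branch 1.2.1.1.2.2 (add ~~X, ~W):
                        ~(~Y <-> X): β-rule — branch into ~Y, ~X  //  ~~Y, X.
                          branch 1.2.1.1.2.2.1 (add ~Y, ~X):
                            × closes — contains both X and ~X.
                          branch 1.2.1.1.2.2.2 (add ~~Y, X):
                            ○ open, literals {W=0, X=1, Y=1, Z=1}.
              branch 1.2.1.2 (add ~~X):
                ~(~Y & (~Y <-> X)): β-rule — branch into ~~Y  //  ~(~Y <-> X).
                  branch 1.2.1.2.1 (add ~~Y):
                    ○ open, literals {X=1, Y=1, Z=1}.
                  branch 1.2.1.2.2 (add ~(~Y <-> X)):
                    ~(~Y <-> X): β-rule — branch into ~Y, ~X  //  ~~Y, X.
                      branch 1.2.1.2.2.1 (add ~Y, ~X):
                        × closes — contains both X and ~X.
                      branch 1.2.1.2.2.2 (add ~~Y, X):
                        ○ open, literals {X=1, Y=1, Z=1}.
          branch 1.2.2 (add W):
            ~((~X <-> ~W) & ~X): β-rule — branch into ~(~X <-> ~W)  //  ~~X.
              branch 1.2.2.1 (add ~(~X <-> ~W)):
                ~(~X <-> ~W): β-rule — branch into ~X, ~~W  //  ~~X, ~W.
                  branch 1.2.2.1.1 (add ~X, ~~W):
                    × closes — contains both X and ~X.
                  branch 1.2.2.1.2 (add ~~X, ~W):
                    × closes — contains both W and ~W.
              branch 1.2.2.2 (add ~~X):
                ○ open, literals {W=1, X=1, Z=1}.
  branch 2 (add ~((~Y & (~Y <-> X)) -> W), ((~X <-> ~W) & ~X)):
    ~((~Y & (~Y <-> X)) -> W): α-rule — add (~Y & (~Y <-> X)), ~W.
    ((~X <-> ~W) & ~X): α-rule — add (~X <-> ~W), ~X.
    (~Y & (~Y <-> X)): α-rule — add ~Y, (~Y <-> X).
    ~(~Z <-> X): β-rule — branch into ~Z, ~X  //  ~~Z, X.
      branch 2.1 (add ~Z, ~X):
        (~X <-> ~W): β-rule — branch into ~X, ~W  //  ~~X, ~~W.
          branch 2.1.1 (add ~X, ~W):
            (~Y <-> X): β-rule — branch into ~Y, X  //  ~~Y, ~X.
              branch 2.1.1.1 (add ~Y, X):
                × closes — contains both X and ~X.
              branch 2.1.1.2 (add ~~Y, ~X):
                × closes — contains both Y and ~Y.
          branch 2.1.2 (add ~~X, ~~W):
            × closes — contains both X and ~X.
      branch 2.2 (add ~~Z, X):
        × closes — contains both X and ~X.
16 branches closed, 8 open.
An open branch gives a countermodel: W=1, X=0, Y=1, Z=0 (unmentioned atoms arbitrary); under it the original formula is false.

Not valid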